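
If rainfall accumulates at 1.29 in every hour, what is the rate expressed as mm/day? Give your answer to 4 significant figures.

1.29 in/hour × 25.4 mm/in × 24 hour/day = 786.4 mm/day.

786.4 mm/day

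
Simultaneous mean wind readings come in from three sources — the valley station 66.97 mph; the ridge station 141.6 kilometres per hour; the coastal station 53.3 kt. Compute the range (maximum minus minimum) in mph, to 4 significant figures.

26.65 mph

the ridge station: 141.6 km/h = 87.9862 mph.
the coastal station: 53.3 kt = 61.3365 mph.
Spread: 87.9862 − 61.3365 = 26.65 mph.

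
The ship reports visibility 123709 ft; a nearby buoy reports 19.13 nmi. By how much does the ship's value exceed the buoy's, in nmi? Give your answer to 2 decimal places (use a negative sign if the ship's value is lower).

1.23 nmi

the ship: 123709 ft = 20.3599 nmi.
Difference: 20.3599 − 19.1300 = 1.23 nmi.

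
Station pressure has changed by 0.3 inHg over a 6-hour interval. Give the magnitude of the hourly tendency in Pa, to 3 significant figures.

169 Pa per hour

0.3 inHg / 6 h × 3386.39 Pa/inHg = 169 Pa/h.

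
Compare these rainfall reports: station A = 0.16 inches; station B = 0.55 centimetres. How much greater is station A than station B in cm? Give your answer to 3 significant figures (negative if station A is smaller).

station A: 0.16 in = 0.40640 cm.
Difference: 0.40640 − 0.55000 = -0.144 cm.

-0.144 cm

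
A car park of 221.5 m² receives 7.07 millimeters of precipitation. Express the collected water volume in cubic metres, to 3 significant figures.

1.57 cubic metres

1 mm over 1 m² is 1 L, so volume = 7.07 × 221.5 = 1566.005 L = 1.57 m³.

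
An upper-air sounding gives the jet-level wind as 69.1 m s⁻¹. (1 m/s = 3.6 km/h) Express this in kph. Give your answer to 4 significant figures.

248.8 km/h

1 m/s = 3.6 km/h, so 69.1 × 3.6 = 248.8 km/h.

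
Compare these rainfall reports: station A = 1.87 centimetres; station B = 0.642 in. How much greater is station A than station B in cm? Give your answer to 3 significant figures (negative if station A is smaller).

0.239 cm

station B: 0.642 in = 1.63068 cm.
Difference: 1.87000 − 1.63068 = 0.239 cm.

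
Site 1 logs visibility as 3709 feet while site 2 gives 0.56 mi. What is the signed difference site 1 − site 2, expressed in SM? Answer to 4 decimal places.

0.1425 SM

site 1: 3709 ft = 0.702462 SM.
Difference: 0.702462 − 0.560000 = 0.1425 SM.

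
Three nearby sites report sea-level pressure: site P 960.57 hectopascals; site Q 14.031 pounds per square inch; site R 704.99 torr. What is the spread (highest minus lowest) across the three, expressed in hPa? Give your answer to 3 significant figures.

27.5 hPa

site Q: 14.031 psi = 967.403 hPa.
site R: 704.99 mmHg = 939.909 hPa.
Spread: 967.403 − 939.909 = 27.5 hPa.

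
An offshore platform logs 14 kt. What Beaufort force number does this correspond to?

Beaufort force 4

14 kt lies in the Beaufort 4 band (moderate breeze, 11–16 kt).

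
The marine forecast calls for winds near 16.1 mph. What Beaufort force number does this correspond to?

Beaufort force 4

16.1 mph = 7.2 m/s, which is Beaufort 4 (moderate breeze, 5.5–7.9 m/s).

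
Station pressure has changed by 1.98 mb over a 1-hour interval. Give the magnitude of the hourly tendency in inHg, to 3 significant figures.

1.98 mb / 1 h × 0.02953 inHg/mb = 0.0585 inHg/h.

0.0585 inHg per hour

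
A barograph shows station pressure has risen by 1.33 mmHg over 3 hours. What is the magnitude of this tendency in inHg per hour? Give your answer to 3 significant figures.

0.0175 inHg per hour

1.33 mmHg / 3 h × 0.0393701 inHg/mmHg = 0.0175 inHg/h.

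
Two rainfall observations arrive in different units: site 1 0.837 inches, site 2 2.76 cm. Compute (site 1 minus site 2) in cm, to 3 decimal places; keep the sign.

site 1: 0.837 in = 2.12598 cm.
Difference: 2.12598 − 2.76000 = -0.634 cm.

-0.634 cm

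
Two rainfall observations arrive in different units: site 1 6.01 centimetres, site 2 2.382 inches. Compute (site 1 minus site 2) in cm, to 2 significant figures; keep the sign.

-0.040 cm

site 2: 2.382 in = 6.05028 cm.
Difference: 6.01000 − 6.05028 = -0.040 cm.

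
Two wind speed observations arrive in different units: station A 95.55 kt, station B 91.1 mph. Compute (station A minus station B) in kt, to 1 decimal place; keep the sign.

16.4 kt

station B: 91.1 mph = 79.164 kt.
Difference: 95.550 − 79.164 = 16.4 kt.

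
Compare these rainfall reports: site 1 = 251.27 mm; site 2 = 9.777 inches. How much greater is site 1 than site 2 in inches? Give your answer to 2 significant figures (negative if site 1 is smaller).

site 1: 251.27 mm = 9.8925 in.
Difference: 9.8925 − 9.7770 = 0.12 in.

0.12 in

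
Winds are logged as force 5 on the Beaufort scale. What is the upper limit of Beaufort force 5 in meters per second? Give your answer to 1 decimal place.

Beaufort 5 (fresh breeze) spans 8.0–10.7 m/s.

10.7 m/s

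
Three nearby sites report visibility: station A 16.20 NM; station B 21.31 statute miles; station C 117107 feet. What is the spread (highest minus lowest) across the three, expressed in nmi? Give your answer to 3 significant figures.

3.07 nmi

station B: 21.31 SM = 18.5179 nmi.
station C: 117107 ft = 19.2733 nmi.
Spread: 19.2733 − 16.2000 = 3.07 nmi.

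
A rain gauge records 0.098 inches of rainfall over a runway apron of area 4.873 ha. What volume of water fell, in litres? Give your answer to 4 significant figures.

Depth: 0.098 in × 25.4 = 2.4892 mm.
Area: 4.873 ha = 48730 m².
1 mm over 1 m² is 1 L, so volume = 2.4892 × 48730 = 121298.72 L ≈ 121300 L.

121300 litres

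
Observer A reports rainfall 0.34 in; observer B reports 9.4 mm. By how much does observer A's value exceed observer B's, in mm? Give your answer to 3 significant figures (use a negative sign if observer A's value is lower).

observer A: 0.34 in = 8.63600 mm.
Difference: 8.63600 − 9.40000 = -0.764 mm.

-0.764 mm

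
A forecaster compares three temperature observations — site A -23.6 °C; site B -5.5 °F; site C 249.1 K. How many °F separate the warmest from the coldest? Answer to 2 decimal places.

5.79 °F

site B: -5.5 °F = -20.833 °C.
site C: 249.1 K = -24.050 °C.
Spread: (-20.833) − (-24.050) = 3.217 °C = 5.79 °F.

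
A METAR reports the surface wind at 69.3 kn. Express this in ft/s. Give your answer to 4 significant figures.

1 kt = 1.68781 ft/s, so 69.3 × 1.68781 = 117.0 ft/s.

117.0 ft/s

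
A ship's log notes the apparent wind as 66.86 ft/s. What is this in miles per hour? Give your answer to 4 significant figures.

1 ft/s = 0.681818 mph, so 66.86 × 0.681818 = 45.59 mph.

45.59 mph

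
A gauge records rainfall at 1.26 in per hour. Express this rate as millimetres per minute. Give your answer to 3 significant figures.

1.26 in/hour × 25.4 mm/in × 0.0166667 hour/minute = 0.533 mm/minute.

0.533 mm/minute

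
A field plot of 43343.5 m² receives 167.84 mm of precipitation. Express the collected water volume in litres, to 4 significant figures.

7275000 litres

1 mm over 1 m² is 1 L, so volume = 167.84 × 43343.5 = 7274773 L ≈ 7275000 L.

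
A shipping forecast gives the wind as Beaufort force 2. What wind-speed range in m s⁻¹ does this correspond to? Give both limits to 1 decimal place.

Beaufort 2 (light breeze) spans 1.6–3.3 m/s.

1.6 to 3.3 m/s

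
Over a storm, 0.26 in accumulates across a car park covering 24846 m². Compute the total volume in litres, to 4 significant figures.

164100 litres

Depth: 0.26 in × 25.4 = 6.604 mm.
1 mm over 1 m² is 1 L, so volume = 6.604 × 24846 = 164082.98 L ≈ 164100 L.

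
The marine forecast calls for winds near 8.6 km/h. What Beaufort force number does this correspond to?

Beaufort force 2

8.6 km/h = 2.4 m/s, which is Beaufort 2 (light breeze, 1.6–3.3 m/s).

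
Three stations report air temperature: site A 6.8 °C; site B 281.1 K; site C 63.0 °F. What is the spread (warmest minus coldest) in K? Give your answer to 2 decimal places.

site B: 281.1 K = 7.950 °C.
site C: 63.0 °F = 17.222 °C.
Spread: 17.222 − 6.800 = 10.422 °C.

10.42 K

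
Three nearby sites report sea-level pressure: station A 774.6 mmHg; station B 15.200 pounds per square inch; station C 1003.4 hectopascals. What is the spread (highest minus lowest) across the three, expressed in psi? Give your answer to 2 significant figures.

0.65 psi

station A: 774.6 mmHg = 14.9783 psi.
station C: 1003.4 hPa = 14.5531 psi.
Spread: 15.2000 − 14.5531 = 0.65 psi.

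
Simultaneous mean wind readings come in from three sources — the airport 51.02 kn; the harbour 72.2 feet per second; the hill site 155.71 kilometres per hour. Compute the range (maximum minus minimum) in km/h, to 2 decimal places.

76.49 km/h

the airport: 51.02 kt = 94.4890 km/h.
the harbour: 72.2 ft/s = 79.2236 km/h.
Spread: 155.7100 − 79.2236 = 76.49 km/h.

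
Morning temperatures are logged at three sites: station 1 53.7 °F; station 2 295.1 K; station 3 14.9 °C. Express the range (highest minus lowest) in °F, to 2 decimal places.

station 1: 53.7 °F = 12.056 °C.
station 2: 295.1 K = 21.950 °C.
Spread: 21.950 − 12.056 = 9.894 °C = 17.81 °F.

17.81 °F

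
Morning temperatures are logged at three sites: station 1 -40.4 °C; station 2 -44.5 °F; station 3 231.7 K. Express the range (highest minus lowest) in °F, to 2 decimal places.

station 2: -44.5 °F = -42.500 °C.
station 3: 231.7 K = -41.450 °C.
Spread: (-40.400) − (-42.500) = 2.100 °C = 3.78 °F.

3.78 °F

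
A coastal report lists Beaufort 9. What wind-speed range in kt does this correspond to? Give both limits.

41 to 47 kt

Beaufort 9 (strong gale) spans 41–47 knots.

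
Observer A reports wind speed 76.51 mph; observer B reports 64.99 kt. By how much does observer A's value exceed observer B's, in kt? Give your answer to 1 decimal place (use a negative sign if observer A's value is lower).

1.5 kt

observer A: 76.51 mph = 66.485 kt.
Difference: 66.485 − 64.990 = 1.5 kt.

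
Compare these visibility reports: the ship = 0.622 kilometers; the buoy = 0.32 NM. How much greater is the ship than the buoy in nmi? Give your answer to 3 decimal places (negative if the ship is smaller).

the ship: 0.622 km = 0.33585 nmi.
Difference: 0.33585 − 0.32000 = 0.016 nmi.

0.016 nmi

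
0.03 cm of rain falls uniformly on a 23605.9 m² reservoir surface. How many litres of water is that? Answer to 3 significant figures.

Depth: 0.03 cm × 10 = 0.3 mm.
1 mm over 1 m² is 1 L, so volume = 0.3 × 23605.9 = 7081.77 L ≈ 7080 L.

7080 litres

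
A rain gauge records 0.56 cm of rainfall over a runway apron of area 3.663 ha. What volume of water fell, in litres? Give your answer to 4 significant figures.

205100 litres

Depth: 0.56 cm × 10 = 5.6 mm.
Area: 3.663 ha = 36630 m².
1 mm over 1 m² is 1 L, so volume = 5.6 × 36630 = 205128 L ≈ 205100 L.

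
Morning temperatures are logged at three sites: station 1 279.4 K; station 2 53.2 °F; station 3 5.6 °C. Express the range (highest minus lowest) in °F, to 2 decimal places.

11.12 °F

station 1: 279.4 K = 6.250 °C.
station 2: 53.2 °F = 11.778 °C.
Spread: 11.778 − 5.600 = 6.178 °C = 11.12 °F.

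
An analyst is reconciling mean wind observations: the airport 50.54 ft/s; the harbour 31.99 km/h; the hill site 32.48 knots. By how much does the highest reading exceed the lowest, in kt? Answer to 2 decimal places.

15.21 kt

the airport: 50.54 ft/s = 29.9441 kt.
the harbour: 31.99 km/h = 17.2732 kt.
Spread: 32.4800 − 17.2732 = 15.21 kt.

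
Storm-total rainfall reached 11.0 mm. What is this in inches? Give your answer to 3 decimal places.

0.433 in

1 mm = 0.0393701 in, so 11.0 × 0.0393701 = 0.433 in.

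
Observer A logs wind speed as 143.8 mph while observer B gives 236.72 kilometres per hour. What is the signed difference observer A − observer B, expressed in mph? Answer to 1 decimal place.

observer B: 236.72 km/h = 147.091 mph.
Difference: 143.800 − 147.091 = -3.3 mph.

-3.3 mph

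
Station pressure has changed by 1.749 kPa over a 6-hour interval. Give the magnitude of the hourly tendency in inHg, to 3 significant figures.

0.0861 inHg per hour

1.749 kPa / 6 h × 0.2953 inHg/kPa = 0.0861 inHg/h.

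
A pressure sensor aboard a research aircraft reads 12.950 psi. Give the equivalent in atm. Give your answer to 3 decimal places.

0.881 atm

1 psi = 0.068046 atm, so 12.950 × 0.068046 = 0.881 atm.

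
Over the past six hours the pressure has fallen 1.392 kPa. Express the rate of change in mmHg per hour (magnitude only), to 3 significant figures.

1.392 kPa / 6 h × 7.50062 mmHg/kPa = 1.74 mmHg/h.

1.74 mmHg per hour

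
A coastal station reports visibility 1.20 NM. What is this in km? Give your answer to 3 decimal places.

1 nmi = 1.852 km, so 1.20 × 1.852 = 2.222 km.

2.222 km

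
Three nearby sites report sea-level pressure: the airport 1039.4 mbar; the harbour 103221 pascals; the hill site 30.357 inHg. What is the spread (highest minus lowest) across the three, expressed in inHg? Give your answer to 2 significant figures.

0.34 inHg

the airport: 1039.4 mb = 30.6935 inHg.
the harbour: 103221 Pa = 30.4811 inHg.
Spread: 30.6935 − 30.3570 = 0.34 inHg.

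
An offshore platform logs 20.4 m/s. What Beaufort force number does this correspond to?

20.4 m/s lies in the Beaufort 8 band (gale, 17.2–20.7 m/s).

Beaufort force 8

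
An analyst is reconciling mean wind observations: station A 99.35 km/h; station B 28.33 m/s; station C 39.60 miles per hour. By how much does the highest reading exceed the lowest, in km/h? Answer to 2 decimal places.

station B: 28.33 m/s = 101.9880 km/h.
station C: 39.60 mph = 63.7300 km/h.
Spread: 101.9880 − 63.7300 = 38.26 km/h.

38.26 km/h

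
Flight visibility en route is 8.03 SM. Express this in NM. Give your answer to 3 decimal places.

6.978 nmi

1 SM = 0.868976 nmi, so 8.03 × 0.868976 = 6.978 nmi.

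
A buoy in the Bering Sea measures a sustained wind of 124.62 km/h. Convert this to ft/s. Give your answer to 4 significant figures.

113.6 ft/s

1 km/h = 0.911344 ft/s, so 124.62 × 0.911344 = 113.6 ft/s.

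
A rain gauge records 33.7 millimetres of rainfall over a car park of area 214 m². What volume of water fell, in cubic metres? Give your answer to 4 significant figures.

7.212 cubic metres

1 mm over 1 m² is 1 L, so volume = 33.7 × 214 = 7211.8 L = 7.212 m³.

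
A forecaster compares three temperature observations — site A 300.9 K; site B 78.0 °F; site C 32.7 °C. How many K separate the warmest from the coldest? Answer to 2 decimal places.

7.14 K

site A: 300.9 K = 27.750 °C.
site B: 78.0 °F = 25.556 °C.
Spread: 32.700 − 25.556 = 7.144 °C.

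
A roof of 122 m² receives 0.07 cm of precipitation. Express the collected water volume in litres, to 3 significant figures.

85.4 litres

Depth: 0.07 cm × 10 = 0.7 mm.
1 mm over 1 m² is 1 L, so volume = 0.7 × 122 = 85.4 L.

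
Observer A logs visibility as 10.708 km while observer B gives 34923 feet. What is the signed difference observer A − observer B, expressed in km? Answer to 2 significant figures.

observer B: 34923 ft = 10.64453 km.
Difference: 10.70800 − 10.64453 = 0.063 km.

0.063 km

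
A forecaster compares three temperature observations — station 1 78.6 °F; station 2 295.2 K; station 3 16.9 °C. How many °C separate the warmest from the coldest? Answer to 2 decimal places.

station 1: 78.6 °F = 25.889 °C.
station 2: 295.2 K = 22.050 °C.
Spread: 25.889 − 16.900 = 8.989 °C.

8.99 °C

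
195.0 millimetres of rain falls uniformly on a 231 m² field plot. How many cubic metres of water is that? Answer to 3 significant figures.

1 mm over 1 m² is 1 L, so volume = 195 × 231 = 45045 L = 45.0 m³.

45.0 cubic metres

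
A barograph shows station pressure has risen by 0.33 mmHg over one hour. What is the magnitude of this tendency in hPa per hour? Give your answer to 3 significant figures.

0.440 hPa per hour

0.33 mmHg / 1 h × 1.33322 hPa/mmHg = 0.440 hPa/h.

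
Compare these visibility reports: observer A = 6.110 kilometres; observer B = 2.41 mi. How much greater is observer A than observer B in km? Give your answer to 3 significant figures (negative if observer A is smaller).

observer B: 2.41 SM = 3.8785 km.
Difference: 6.1100 − 3.8785 = 2.23 km.

2.23 km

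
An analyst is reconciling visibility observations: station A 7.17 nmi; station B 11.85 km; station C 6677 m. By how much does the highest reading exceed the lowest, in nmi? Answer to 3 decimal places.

3.565 nmi

station B: 11.85 km = 6.39849 nmi.
station C: 6677 m = 3.60529 nmi.
Spread: 7.17000 − 3.60529 = 3.565 nmi.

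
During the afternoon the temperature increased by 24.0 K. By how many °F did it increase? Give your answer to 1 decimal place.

A change of 1 °C equals a change of 1.8 °F: Δ°F = 24.0 × 1.8 = 43.2 °F.

43.2 °F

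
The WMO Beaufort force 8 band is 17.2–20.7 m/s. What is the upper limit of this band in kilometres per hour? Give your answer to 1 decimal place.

74.5 km/h

17.2–20.7 m/s × 3.6 = 61.9–74.5 km/h.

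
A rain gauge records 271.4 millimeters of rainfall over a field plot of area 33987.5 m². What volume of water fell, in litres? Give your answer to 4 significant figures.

1 mm over 1 m² is 1 L, so volume = 271.4 × 33987.5 = 9224207.5 L ≈ 9224000 L.

9224000 litres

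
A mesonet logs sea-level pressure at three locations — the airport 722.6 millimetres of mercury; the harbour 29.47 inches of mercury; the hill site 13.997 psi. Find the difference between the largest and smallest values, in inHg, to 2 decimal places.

the airport: 722.6 mmHg = 28.4488 inHg.
the hill site: 13.997 psi = 28.4982 inHg.
Spread: 29.4700 − 28.4488 = 1.02 inHg.

1.02 inHg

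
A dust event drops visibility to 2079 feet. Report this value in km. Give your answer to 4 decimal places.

0.6337 km

1 ft = 0.0003048 km, so 2079 × 0.0003048 = 0.6337 km.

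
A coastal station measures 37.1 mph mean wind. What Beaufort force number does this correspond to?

37.1 mph = 16.6 m/s, which is Beaufort 7 (near gale, 13.9–17.1 m/s).

Beaufort force 7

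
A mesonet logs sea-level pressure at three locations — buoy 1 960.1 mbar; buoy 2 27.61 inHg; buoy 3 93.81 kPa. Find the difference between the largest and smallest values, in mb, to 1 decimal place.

buoy 2: 27.61 inHg = 934.982 mb.
buoy 3: 93.81 kPa = 938.100 mb.
Spread: 960.100 − 934.982 = 25.1 mb.

25.1 mb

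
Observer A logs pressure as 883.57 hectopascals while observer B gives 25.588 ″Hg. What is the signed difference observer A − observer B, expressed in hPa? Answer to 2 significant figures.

observer B: 25.588 inHg = 866.51 hPa.
Difference: 883.57 − 866.51 = 17 hPa.

17 hPa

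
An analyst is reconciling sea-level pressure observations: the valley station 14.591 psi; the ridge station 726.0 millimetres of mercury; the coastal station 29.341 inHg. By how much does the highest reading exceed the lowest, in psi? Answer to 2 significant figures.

0.55 psi

the ridge station: 726.0 mmHg = 14.0385 psi.
the coastal station: 29.341 inHg = 14.4110 psi.
Spread: 14.5910 − 14.0385 = 0.55 psi.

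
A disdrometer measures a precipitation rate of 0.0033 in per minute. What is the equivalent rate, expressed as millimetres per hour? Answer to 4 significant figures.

5.029 mm/hour

0.0033 in/minute × 25.4 mm/in × 60 minute/hour = 5.029 mm/hour.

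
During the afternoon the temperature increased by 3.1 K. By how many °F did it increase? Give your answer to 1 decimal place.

Converting a difference, only the 9/5 scale factor applies: Δ°F = 3.1 × 1.8 = 5.6 °F.

5.6 °F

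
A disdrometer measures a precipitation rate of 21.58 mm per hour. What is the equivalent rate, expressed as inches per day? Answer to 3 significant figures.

20.4 in/day

21.58 mm/hour × 0.0393701 in/mm × 24 hour/day = 20.4 in/day.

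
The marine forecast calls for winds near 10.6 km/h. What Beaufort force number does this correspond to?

Beaufort force 2

10.6 km/h = 2.9 m/s, which is Beaufort 2 (light breeze, 1.6–3.3 m/s).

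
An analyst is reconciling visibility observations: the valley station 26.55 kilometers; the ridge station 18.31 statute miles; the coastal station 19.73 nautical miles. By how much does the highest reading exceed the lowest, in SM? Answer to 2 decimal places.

the valley station: 26.55 km = 16.4974 SM.
the coastal station: 19.73 nmi = 22.7049 SM.
Spread: 22.7049 − 16.4974 = 6.21 SM.

6.21 SM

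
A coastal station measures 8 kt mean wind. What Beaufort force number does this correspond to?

Beaufort force 3

8 kt lies in the Beaufort 3 band (gentle breeze, 7–10 kt).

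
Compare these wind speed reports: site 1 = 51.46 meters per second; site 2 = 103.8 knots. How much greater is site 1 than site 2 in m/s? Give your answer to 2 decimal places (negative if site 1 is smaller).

site 2: 103.8 kt = 53.3993 m/s.
Difference: 51.4600 − 53.3993 = -1.94 m/s.

-1.94 m/s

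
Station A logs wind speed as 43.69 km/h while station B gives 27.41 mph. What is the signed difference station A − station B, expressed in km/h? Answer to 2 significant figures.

-0.42 km/h

station B: 27.41 mph = 44.1121 km/h.
Difference: 43.6900 − 44.1121 = -0.42 km/h.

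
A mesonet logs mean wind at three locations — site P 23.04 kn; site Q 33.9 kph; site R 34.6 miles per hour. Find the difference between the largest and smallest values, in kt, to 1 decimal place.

11.8 kt

site Q: 33.9 km/h = 18.305 kt.
site R: 34.6 mph = 30.067 kt.
Spread: 30.067 − 18.305 = 11.8 kt.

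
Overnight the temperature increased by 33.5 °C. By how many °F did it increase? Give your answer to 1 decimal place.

For a temperature change the 32° offset cancels: Δ°F = 33.5 × 1.8 = 60.3 °F.

60.3 °F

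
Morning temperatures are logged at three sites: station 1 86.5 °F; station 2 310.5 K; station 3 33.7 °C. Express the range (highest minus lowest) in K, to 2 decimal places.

station 1: 86.5 °F = 30.278 °C.
station 2: 310.5 K = 37.350 °C.
Spread: 37.350 − 30.278 = 7.072 °C.

7.07 K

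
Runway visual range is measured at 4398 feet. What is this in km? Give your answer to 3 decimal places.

1 ft = 0.0003048 km, so 4398 × 0.0003048 = 1.341 km.

1.341 km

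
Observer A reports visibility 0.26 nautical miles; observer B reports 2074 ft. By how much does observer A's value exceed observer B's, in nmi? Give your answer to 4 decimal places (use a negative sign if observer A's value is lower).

-0.0813 nmi

observer B: 2074 ft = 0.341337 nmi.
Difference: 0.260000 − 0.341337 = -0.0813 nmi.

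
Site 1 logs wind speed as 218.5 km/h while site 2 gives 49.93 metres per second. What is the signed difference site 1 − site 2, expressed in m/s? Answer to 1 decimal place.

site 1: 218.5 km/h = 60.694 m/s.
Difference: 60.694 − 49.930 = 10.8 m/s.

10.8 m/s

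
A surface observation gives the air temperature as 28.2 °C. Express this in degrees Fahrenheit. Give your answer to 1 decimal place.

82.8 °F

°F = °C × 9/5 + 32 = 28.2 × 1.8 + 32 = 82.8 °F.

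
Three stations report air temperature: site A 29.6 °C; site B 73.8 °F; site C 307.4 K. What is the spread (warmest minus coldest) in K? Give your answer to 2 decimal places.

11.03 K

site B: 73.8 °F = 23.222 °C.
site C: 307.4 K = 34.250 °C.
Spread: 34.250 − 23.222 = 11.028 °C.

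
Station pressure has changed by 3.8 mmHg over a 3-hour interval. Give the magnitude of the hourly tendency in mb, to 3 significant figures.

3.8 mmHg / 3 h × 1.33322 mb/mmHg = 1.69 mb/h.

1.69 mb per hour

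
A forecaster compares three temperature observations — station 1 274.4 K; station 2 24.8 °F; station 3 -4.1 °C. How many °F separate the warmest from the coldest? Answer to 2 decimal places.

9.63 °F

station 1: 274.4 K = 1.250 °C.
station 2: 24.8 °F = -4.000 °C.
Spread: 1.250 − (-4.100) = 5.350 °C = 9.63 °F.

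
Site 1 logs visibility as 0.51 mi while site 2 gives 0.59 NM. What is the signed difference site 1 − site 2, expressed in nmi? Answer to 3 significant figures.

-0.147 nmi

site 1: 0.51 SM = 0.44318 nmi.
Difference: 0.44318 − 0.59000 = -0.147 nmi.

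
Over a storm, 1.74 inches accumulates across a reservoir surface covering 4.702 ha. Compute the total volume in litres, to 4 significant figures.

2078000 litres

Depth: 1.74 in × 25.4 = 44.196 mm.
Area: 4.702 ha = 47020 m².
1 mm over 1 m² is 1 L, so volume = 44.196 × 47020 = 2078095.9 L ≈ 2078000 L.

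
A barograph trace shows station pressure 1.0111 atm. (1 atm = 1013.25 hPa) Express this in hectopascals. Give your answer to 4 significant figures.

1024 hPa

1 atm = 1013.25 hPa, so 1.0111 × 1013.25 = 1024 hPa.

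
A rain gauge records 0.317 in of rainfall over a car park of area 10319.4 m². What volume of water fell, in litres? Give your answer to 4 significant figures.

83090 litres

Depth: 0.317 in × 25.4 = 8.0518 mm.
1 mm over 1 m² is 1 L, so volume = 8.0518 × 10319.4 = 83089.745 L ≈ 83090 L.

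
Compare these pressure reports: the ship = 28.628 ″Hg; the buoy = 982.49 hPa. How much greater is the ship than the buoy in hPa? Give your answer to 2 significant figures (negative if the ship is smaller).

-13 hPa

the ship: 28.628 inHg = 969.46 hPa.
Difference: 969.46 − 982.49 = -13 hPa.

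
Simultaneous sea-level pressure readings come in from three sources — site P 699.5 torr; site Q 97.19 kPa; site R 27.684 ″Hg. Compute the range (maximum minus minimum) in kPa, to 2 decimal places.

3.93 kPa

site P: 699.5 mmHg = 93.2590 kPa.
site R: 27.684 inHg = 93.7488 kPa.
Spread: 97.1900 − 93.2590 = 3.93 kPa.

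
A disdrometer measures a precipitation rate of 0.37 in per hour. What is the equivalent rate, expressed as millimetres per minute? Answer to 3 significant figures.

0.37 in/hour × 25.4 mm/in × 0.0166667 hour/minute = 0.157 mm/minute.

0.157 mm/minute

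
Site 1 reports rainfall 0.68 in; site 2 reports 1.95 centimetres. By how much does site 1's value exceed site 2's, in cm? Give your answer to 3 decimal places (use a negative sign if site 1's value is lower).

site 1: 0.68 in = 1.72720 cm.
Difference: 1.72720 − 1.95000 = -0.223 cm.

-0.223 cm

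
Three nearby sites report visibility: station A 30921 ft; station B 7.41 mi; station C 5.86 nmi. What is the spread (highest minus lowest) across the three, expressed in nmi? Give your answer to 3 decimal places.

station A: 30921 ft = 5.08894 nmi.
station B: 7.41 SM = 6.43911 nmi.
Spread: 6.43911 − 5.08894 = 1.350 nmi.

1.350 nmi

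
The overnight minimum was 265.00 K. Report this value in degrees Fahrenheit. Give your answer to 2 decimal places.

First to °C: -8.15 °C.
Then to °F: 17.33 °F.

17.33 °F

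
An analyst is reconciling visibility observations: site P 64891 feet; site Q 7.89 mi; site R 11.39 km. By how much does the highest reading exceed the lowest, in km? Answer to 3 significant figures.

8.39 km

site P: 64891 ft = 19.7788 km.
site Q: 7.89 SM = 12.6977 km.
Spread: 19.7788 − 11.3900 = 8.39 km.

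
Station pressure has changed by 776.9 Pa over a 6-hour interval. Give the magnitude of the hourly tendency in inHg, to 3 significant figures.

776.9 Pa / 6 h × 0.0002953 inHg/Pa = 0.0382 inHg/h.

0.0382 inHg per hour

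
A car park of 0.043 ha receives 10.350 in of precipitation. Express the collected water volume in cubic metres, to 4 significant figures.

113.0 cubic metres

Depth: 10.350 in × 25.4 = 262.89 mm.
Area: 0.043 ha = 430 m².
1 mm over 1 m² is 1 L, so volume = 262.89 × 430 = 113042.7 L = 113.0 m³.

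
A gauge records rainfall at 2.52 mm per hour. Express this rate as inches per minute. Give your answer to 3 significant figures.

2.52 mm/hour × 0.0393701 in/mm × 0.0166667 hour/minute = 0.00165 in/minute.

0.00165 in/minute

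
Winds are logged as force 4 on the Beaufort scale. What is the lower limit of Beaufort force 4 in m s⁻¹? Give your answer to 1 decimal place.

5.5 m/s

Beaufort 4 (moderate breeze) spans 5.5–7.9 m/s.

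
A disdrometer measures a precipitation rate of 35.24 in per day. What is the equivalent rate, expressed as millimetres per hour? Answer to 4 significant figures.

35.24 in/day × 25.4 mm/in × 0.0416667 day/hour = 37.30 mm/hour.

37.30 mm/hour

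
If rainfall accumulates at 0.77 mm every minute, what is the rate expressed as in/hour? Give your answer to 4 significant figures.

1.819 in/hour

0.77 mm/minute × 0.0393701 in/mm × 60 minute/hour = 1.819 in/hour.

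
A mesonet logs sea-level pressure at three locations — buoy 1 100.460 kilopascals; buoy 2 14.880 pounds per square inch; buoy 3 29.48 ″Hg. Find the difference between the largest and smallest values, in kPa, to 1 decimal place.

2.8 kPa

buoy 2: 14.880 psi = 102.594 kPa.
buoy 3: 29.48 inHg = 99.831 kPa.
Spread: 102.594 − 99.831 = 2.8 kPa.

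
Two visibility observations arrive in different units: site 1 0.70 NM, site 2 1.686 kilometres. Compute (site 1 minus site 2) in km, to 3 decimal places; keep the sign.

site 1: 0.70 nmi = 1.29640 km.
Difference: 1.29640 − 1.68600 = -0.390 km.

-0.390 km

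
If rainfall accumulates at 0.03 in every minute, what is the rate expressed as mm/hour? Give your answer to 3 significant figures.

45.7 mm/hour

0.03 in/minute × 25.4 mm/in × 60 minute/hour = 45.7 mm/hour.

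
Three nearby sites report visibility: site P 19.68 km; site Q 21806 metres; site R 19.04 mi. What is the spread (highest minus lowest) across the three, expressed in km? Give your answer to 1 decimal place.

site Q: 21806 m = 21.806 km.
site R: 19.04 SM = 30.642 km.
Spread: 30.642 − 19.680 = 11.0 km.

11.0 km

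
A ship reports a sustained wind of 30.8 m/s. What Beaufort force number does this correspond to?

30.8 m/s lies in the Beaufort 11 band (violent storm, 28.5–32.6 m/s).

Beaufort force 11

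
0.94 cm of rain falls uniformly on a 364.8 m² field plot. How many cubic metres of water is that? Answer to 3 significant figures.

Depth: 0.94 cm × 10 = 9.4 mm.
1 mm over 1 m² is 1 L, so volume = 9.4 × 364.8 = 3429.12 L = 3.43 m³.

3.43 cubic metres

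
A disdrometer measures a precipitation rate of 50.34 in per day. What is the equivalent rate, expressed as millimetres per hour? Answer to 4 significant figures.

53.28 mm/hour

50.34 in/day × 25.4 mm/in × 0.0416667 day/hour = 53.28 mm/hour.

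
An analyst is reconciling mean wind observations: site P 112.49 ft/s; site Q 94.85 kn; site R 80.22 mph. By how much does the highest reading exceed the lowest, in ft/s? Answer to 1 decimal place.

site Q: 94.85 kt = 160.089 ft/s.
site R: 80.22 mph = 117.656 ft/s.
Spread: 160.089 − 112.490 = 47.6 ft/s.

47.6 ft/s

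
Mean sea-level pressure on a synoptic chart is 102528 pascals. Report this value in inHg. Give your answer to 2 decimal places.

1 Pa = 0.0002953 inHg, so 102528 × 0.0002953 = 30.28 inHg.

30.28 inHg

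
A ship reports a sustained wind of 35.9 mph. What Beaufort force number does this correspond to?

Beaufort force 7

35.9 mph = 16.0 m/s, which is Beaufort 7 (near gale, 13.9–17.1 m/s).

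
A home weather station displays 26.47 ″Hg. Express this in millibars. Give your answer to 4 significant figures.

1 inHg = 33.8639 mb, so 26.47 × 33.8639 = 896.4 mb.

896.4 mb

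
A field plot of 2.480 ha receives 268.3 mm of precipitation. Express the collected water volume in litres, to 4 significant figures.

6654000 litres

Area: 2.480 ha = 24800 m².
1 mm over 1 m² is 1 L, so volume = 268.3 × 24800 = 6653840 L ≈ 6654000 L.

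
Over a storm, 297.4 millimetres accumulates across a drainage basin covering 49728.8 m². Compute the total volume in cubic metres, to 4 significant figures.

1 mm over 1 m² is 1 L, so volume = 297.4 × 49728.8 = 14789345 L = 14790 m³.

14790 cubic metres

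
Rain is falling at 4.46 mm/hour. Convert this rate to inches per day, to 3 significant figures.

4.21 in/day

4.46 mm/hour × 0.0393701 in/mm × 24 hour/day = 4.21 in/day.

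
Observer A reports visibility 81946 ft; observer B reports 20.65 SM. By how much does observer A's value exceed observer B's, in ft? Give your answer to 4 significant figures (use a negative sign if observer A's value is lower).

-27090 ft

observer B: 20.65 SM = 109032.00 ft.
Difference: 81946.00 − 109032.00 = -27090 ft.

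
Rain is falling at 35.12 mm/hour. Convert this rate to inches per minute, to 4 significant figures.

0.02304 in/minute

35.12 mm/hour × 0.0393701 in/mm × 0.0166667 hour/minute = 0.02304 in/minute.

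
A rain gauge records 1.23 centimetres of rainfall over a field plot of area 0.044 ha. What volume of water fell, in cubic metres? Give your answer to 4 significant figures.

5.412 cubic metres

Depth: 1.23 cm × 10 = 12.3 mm.
Area: 0.044 ha = 440 m².
1 mm over 1 m² is 1 L, so volume = 12.3 × 440 = 5412 L = 5.412 m³.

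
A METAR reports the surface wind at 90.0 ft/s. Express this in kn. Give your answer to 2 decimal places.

1 ft/s = 0.592484 kt, so 90.0 × 0.592484 = 53.32 kt.

53.32 kt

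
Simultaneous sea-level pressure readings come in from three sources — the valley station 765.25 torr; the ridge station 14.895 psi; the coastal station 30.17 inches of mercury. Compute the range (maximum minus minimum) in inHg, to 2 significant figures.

the valley station: 765.25 mmHg = 30.1279 inHg.
the ridge station: 14.895 psi = 30.3265 inHg.
Spread: 30.3265 − 30.1279 = 0.20 inHg.

0.20 inHg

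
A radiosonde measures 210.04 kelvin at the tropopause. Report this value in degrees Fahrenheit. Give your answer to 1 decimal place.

First to °C: -63.11 °C.
Then to °F: -81.6 °F.

-81.6 °F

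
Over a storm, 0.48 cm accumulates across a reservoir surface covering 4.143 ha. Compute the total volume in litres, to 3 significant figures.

Depth: 0.48 cm × 10 = 4.8 mm.
Area: 4.143 ha = 41430 m².
1 mm over 1 m² is 1 L, so volume = 4.8 × 41430 = 198864 L ≈ 199000 L.

199000 litres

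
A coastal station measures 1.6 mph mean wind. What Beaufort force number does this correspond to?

Beaufort force 1

1.6 mph = 0.7 m/s, which is Beaufort 1 (light air, 0.3–1.5 m/s).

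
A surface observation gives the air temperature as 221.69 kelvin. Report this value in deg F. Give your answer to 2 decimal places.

-60.63 °F

First to °C: -51.46 °C.
Then to °F: -60.63 °F.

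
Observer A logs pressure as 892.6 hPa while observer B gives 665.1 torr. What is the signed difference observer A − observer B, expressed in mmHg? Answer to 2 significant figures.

observer A: 892.6 hPa = 669.505 mmHg.
Difference: 669.505 − 665.100 = 4.4 mmHg.

4.4 mmHg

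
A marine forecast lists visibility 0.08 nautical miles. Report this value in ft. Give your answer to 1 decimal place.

486.1 ft

1 nmi = 6076.12 ft, so 0.08 × 6076.12 = 486.1 ft.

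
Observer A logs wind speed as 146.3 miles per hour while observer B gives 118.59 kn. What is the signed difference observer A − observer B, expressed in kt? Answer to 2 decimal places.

observer A: 146.3 mph = 127.1312 kt.
Difference: 127.1312 − 118.5900 = 8.54 kt.

8.54 kt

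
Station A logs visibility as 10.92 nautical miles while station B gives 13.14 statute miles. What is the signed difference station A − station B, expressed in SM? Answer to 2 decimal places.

-0.57 SM

station A: 10.92 nmi = 12.5665 SM.
Difference: 12.5665 − 13.1400 = -0.57 SM.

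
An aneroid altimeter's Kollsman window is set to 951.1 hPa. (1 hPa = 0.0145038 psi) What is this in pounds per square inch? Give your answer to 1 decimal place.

1 hPa = 0.0145038 psi, so 951.1 × 0.0145038 = 13.8 psi.

13.8 psi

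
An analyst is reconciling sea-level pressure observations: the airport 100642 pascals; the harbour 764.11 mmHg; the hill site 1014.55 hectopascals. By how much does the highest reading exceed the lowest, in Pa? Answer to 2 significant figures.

1200 Pa

the harbour: 764.11 mmHg = 101872.97 Pa.
the hill site: 1014.55 hPa = 101455.00 Pa.
Spread: 101872.97 − 100642.00 = 1200 Pa.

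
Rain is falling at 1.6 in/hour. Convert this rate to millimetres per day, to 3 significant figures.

975 mm/day

1.6 in/hour × 25.4 mm/in × 24 hour/day = 975 mm/day.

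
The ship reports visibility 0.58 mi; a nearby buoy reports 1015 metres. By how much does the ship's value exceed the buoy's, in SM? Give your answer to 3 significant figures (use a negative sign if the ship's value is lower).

-0.0507 SM

the buoy: 1015 m = 0.630692 SM.
Difference: 0.580000 − 0.630692 = -0.0507 SM.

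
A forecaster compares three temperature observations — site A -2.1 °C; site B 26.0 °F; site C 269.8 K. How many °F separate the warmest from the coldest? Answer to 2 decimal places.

site B: 26.0 °F = -3.333 °C.
site C: 269.8 K = -3.350 °C.
Spread: (-2.100) − (-3.350) = 1.250 °C = 2.25 °F.

2.25 °F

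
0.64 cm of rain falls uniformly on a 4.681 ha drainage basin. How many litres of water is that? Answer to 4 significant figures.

299600 litres

Depth: 0.64 cm × 10 = 6.4 mm.
Area: 4.681 ha = 46810 m².
1 mm over 1 m² is 1 L, so volume = 6.4 × 46810 = 299584 L ≈ 299600 L.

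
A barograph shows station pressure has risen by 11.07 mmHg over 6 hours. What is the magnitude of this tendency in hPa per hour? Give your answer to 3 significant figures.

11.07 mmHg / 6 h × 1.33322 hPa/mmHg = 2.46 hPa/h.

2.46 hPa per hour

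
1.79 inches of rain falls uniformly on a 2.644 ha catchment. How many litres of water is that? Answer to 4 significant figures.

1202000 litres

Depth: 1.79 in × 25.4 = 45.466 mm.
Area: 2.644 ha = 26440 m².
1 mm over 1 m² is 1 L, so volume = 45.466 × 26440 = 1202121 L ≈ 1202000 L.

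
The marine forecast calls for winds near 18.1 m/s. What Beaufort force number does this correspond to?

18.1 m/s lies in the Beaufort 8 band (gale, 17.2–20.7 m/s).

Beaufort force 8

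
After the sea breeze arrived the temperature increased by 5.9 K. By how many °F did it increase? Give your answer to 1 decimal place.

Converting a difference, only the 9/5 scale factor applies: Δ°F = 5.9 × 1.8 = 10.6 °F.

10.6 °F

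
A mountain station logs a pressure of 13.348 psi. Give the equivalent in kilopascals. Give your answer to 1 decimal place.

1 psi = 6.89476 kPa, so 13.348 × 6.89476 = 92.0 kPa.

92.0 kPa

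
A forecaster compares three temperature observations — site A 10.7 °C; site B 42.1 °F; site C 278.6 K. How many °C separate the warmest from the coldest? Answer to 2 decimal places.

5.25 °C

site B: 42.1 °F = 5.611 °C.
site C: 278.6 K = 5.450 °C.
Spread: 10.700 − 5.450 = 5.250 °C.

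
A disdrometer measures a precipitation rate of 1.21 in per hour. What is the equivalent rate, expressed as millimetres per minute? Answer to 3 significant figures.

1.21 in/hour × 25.4 mm/in × 0.0166667 hour/minute = 0.512 mm/minute.

0.512 mm/minute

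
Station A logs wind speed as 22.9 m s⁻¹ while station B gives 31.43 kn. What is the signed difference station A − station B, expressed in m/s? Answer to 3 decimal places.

6.731 m/s

station B: 31.43 kt = 16.16899 m/s.
Difference: 22.90000 − 16.16899 = 6.731 m/s.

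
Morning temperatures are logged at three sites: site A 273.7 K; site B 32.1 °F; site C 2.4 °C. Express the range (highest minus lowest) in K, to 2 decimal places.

2.34 K

site A: 273.7 K = 0.550 °C.
site B: 32.1 °F = 0.056 °C.
Spread: 2.400 − 0.056 = 2.344 °C.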